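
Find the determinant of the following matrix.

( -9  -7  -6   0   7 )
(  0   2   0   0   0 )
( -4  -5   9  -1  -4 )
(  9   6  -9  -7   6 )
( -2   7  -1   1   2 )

The determinant is 1960.

Expand along row 2 (it has 4 zeros):
  + (2) · M_22   where M_22 = det([-9 -6 0 7; -4 9 -1 -4; 9 -9 -7 6; -2 -1 1 2]) = 980
det = (+1)·(2)·(980) = 1960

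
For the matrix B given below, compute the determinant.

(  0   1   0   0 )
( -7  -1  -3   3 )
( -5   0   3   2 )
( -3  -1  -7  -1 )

|B| = -88

Expand along row 1 (it has 3 zeros):
  − (1) · M_12   where M_12 = det([-7 -3 3; -5 3 2; -3 -7 -1]) = 88
det = (-1)·(1)·(88) = -88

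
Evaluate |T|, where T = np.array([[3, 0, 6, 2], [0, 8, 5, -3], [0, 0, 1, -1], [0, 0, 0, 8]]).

T is upper triangular, so det(T) is the product of the diagonal entries:
det = (3) · (8) · (1) · (8) = 192

The determinant is 192.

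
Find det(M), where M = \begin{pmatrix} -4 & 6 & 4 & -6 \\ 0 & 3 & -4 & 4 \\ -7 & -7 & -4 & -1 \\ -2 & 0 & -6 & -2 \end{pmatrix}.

Expand along row 2 (it has 1 zero):
  + (3) · M_22   where M_22 = det([-4 4 -6; -7 -4 -1; -2 -6 -2]) = -260
  − (-4) · M_23   where M_23 = det([-4 6 -6; -7 -7 -1; -2 0 -2]) = -44
  + (4) · M_24   where M_24 = det([-4 6 4; -7 -7 -4; -2 0 -6]) = -428
det = (+1)·(3)·(-260) + (-1)·(-4)·(-44) + (+1)·(4)·(-428) = -2668

The determinant is -2668.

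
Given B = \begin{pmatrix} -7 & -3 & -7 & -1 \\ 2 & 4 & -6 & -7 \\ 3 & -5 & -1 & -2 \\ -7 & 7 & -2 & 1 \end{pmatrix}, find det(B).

Expand along row 1:
  + (-7) · M_11   where M_11 = det([4 -6 -7; -5 -1 -2; 7 -2 1]) = -85
  − (-3) · M_12   where M_12 = det([2 -6 -7; 3 -1 -2; -7 -2 1]) = 15
  + (-7) · M_13   where M_13 = det([2 4 -7; 3 -5 -2; -7 7 1]) = 160
  − (-1) · M_14   where M_14 = det([2 4 -6; 3 -5 -1; -7 7 -2]) = 170
det = (+1)·(-7)·(-85) + (-1)·(-3)·(15) + (+1)·(-7)·(160) + (-1)·(-1)·(170) = -310

The determinant is -310.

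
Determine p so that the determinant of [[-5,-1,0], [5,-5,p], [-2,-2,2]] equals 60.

Expanding along the row containing p, det(A) is linear in p: det(A) = (-8)·p + (60).
Set (-8)·p + (60) = 60  ⇒  (-8)·p = 0  ⇒  p = 0.

p = 0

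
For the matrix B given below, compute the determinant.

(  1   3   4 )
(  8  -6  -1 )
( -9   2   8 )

-363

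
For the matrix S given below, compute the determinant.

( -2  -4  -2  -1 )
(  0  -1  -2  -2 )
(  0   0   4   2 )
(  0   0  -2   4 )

S is block upper-triangular with a 2×2 block and a 2×2 block on the diagonal, so its determinant equals the product of the determinants of the diagonal blocks.
det of the 2×2 block = 2
det of the 2×2 block = 20
det = (2)·(20) = 40

40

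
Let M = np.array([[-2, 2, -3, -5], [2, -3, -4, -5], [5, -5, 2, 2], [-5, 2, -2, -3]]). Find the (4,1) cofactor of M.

-41

Delete row 4 and column 1; the remaining 3×3 submatrix is [2 -3 -5; -3 -4 -5; -5 2 2].
Its determinant is 41.
The cofactor carries sign (−1)^(4+1) = −1, so C_{4,1} = −(41) = -41.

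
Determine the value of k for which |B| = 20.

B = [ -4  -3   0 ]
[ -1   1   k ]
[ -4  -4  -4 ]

k = 2

Expanding along the row containing k, det(B) is linear in k: det(B) = (-4)·k + (28).
Set (-4)·k + (28) = 20  ⇒  (-4)·k = -8  ⇒  k = 2.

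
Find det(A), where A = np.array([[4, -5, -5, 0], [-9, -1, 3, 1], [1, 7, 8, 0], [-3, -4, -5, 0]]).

The determinant is -2.

Expand along column 4 (it has 3 zeros):
  + (1) · M_24   where M_24 = det([4 -5 -5; 1 7 8; -3 -4 -5]) = -2
det = (+1)·(1)·(-2) = -2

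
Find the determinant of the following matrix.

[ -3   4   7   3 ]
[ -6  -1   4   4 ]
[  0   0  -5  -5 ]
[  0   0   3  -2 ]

The matrix is block upper-triangular with a 2×2 block and a 2×2 block on the diagonal, so its determinant equals the product of the determinants of the diagonal blocks.
det of the 2×2 block = 27
det of the 2×2 block = 25
det = (27)·(25) = 675

The determinant is 675.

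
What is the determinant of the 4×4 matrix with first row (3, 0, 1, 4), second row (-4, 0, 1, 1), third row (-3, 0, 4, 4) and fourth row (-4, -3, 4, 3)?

The determinant is 117.

Expand along column 2 (it has 3 zeros):
  + (-3) · M_42   where M_42 = det([3 1 4; -4 1 1; -3 4 4]) = -39
det = (+1)·(-3)·(-39) = 117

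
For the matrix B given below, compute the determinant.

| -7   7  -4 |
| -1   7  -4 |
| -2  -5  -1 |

162

Expand along column 1:
  + (-7) · |7 -4; -5 -1| = (-7)·(-7 − 20) = 189
  − (-1) · |7 -4; -5 -1| = −(-1)·(-7 − 20) = -27
  + (-2) · |7 -4; 7 -4| = (-2)·(-28 − (-28)) = 0
Sum: (189) + (-27) + (0) = 162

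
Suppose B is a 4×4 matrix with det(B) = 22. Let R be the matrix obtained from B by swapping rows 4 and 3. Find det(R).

Swapping two rows multiplies the determinant by −1.
det(R) = (-1)·(22) = -22

det(R) = -22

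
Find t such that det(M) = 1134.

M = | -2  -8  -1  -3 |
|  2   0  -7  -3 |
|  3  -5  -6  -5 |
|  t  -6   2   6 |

Expanding along the column containing t, det(M) is linear in t: det(M) = (46)·t + (1180).
Set (46)·t + (1180) = 1134  ⇒  (46)·t = -46  ⇒  t = -1.

t = -1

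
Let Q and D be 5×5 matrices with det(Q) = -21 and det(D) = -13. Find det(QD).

The determinant is 273.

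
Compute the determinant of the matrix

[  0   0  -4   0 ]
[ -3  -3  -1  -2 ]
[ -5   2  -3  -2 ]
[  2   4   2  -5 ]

-564

Expand along row 1 (it has 3 zeros):
  + (-4) · M_13   where M_13 = det([-3 -3 -2; -5 2 -2; 2 4 -5]) = 141
det = (+1)·(-4)·(141) = -564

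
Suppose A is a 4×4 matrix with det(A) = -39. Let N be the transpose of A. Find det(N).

|N| = -39

det(Aᵀ) = det(A).
det(N) = (1)·(-39) = -39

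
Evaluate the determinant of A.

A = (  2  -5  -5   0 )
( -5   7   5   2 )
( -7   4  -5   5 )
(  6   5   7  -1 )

det(A) = 277

Expand along row 1 (it has 1 zero):
  + (2) · M_11   where M_11 = det([7 5 2; 4 -5 5; 5 7 -1]) = 41
  − (-5) · M_12   where M_12 = det([-5 5 2; -7 -5 5; 6 7 -1]) = 227
  + (-5) · M_13   where M_13 = det([-5 7 2; -7 4 5; 6 5 -1]) = 188
det = (+1)·(2)·(41) + (-1)·(-5)·(227) + (+1)·(-5)·(188) = 277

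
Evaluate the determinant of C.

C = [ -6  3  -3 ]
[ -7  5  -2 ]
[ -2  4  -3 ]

Expand along column 1:
  + (-6) · |5 -2; 4 -3| = (-6)·(-15 − (-8)) = 42
  − (-7) · |3 -3; 4 -3| = −(-7)·(-9 − (-12)) = 21
  + (-2) · |3 -3; 5 -2| = (-2)·(-6 − (-15)) = -18
Sum: (42) + (21) + (-18) = 45

45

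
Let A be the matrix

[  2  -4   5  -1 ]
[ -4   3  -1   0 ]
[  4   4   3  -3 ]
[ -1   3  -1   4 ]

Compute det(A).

Expand along row 2 (it has 1 zero):
  − (-4) · M_21   where M_21 = det([-4 5 -1; 4 3 -3; 3 -1 4]) = -148
  + (3) · M_22   where M_22 = det([2 5 -1; 4 3 -3; -1 -1 4]) = -46
  − (-1) · M_23   where M_23 = det([2 -4 -1; 4 4 -3; -1 3 4]) = 86
det = (-1)·(-4)·(-148) + (+1)·(3)·(-46) + (-1)·(-1)·(86) = -644

det(A) = -644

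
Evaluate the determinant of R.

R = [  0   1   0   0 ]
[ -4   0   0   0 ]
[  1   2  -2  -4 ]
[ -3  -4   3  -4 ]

The determinant is 80.

R is block lower-triangular with a 2×2 block and a 2×2 block on the diagonal, so its determinant equals the product of the determinants of the diagonal blocks.
det of the 2×2 block = 4
det of the 2×2 block = 20
det = (4)·(20) = 80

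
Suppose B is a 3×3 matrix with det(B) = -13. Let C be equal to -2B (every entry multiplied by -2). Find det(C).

For a 3×3 matrix, det(-2B) = (-2)^3·det(B) = -8·det(B).
det(C) = (-8)·(-13) = 104

104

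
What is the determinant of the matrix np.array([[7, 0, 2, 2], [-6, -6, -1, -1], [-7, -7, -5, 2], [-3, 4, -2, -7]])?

Expand along row 1 (it has 1 zero):
  + (7) · M_11   where M_11 = det([-6 -1 -1; -7 -5 2; 4 -2 -7]) = -227
  + (2) · M_13   where M_13 = det([-6 -6 -1; -7 -7 2; -3 4 -7]) = 133
  − (2) · M_14   where M_14 = det([-6 -6 -1; -7 -7 -5; -3 4 -2]) = -161
det = (+1)·(7)·(-227) + (+1)·(2)·(133) + (-1)·(2)·(-161) = -1001

-1001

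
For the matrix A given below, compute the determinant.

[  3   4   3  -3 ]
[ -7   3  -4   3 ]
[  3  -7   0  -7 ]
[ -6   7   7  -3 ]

Expand along row 3 (it has 1 zero):
  + (3) · M_31   where M_31 = det([4 3 -3; 3 -4 3; 7 7 -3]) = -93
  − (-7) · M_32   where M_32 = det([3 3 -3; -7 -4 3; -6 7 -3]) = 75
  − (-7) · M_34   where M_34 = det([3 4 3; -7 3 -4; -6 7 7]) = 346
det = (+1)·(3)·(-93) + (-1)·(-7)·(75) + (-1)·(-7)·(346) = 2668

The determinant is 2668.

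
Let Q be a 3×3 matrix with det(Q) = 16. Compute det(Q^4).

The determinant is 65536.

det(Q^4) = (det Q)^4 = (16)^4 = 65536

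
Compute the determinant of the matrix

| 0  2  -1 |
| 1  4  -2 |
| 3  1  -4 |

The determinant is 7.

Expand along row 1:
  − 2 · |1 -2; 3 -4| = −2·(-4 − (-6)) = -4
  + (-1) · |1 4; 3 1| = (-1)·(1 − 12) = 11
Sum: (-4) + (11) = 7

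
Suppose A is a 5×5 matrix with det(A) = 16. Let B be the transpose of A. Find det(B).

16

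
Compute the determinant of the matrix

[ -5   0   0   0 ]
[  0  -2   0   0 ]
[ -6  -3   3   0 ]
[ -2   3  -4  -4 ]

The matrix is lower triangular, so the determinant is the product of the diagonal entries:
det = (-5) · (-2) · (3) · (-4) = -120

-120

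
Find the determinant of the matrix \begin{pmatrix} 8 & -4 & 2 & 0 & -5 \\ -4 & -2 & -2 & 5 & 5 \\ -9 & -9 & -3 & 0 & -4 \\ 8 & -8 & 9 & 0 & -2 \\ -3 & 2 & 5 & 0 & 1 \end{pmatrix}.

Expand along column 4 (it has 4 zeros):
  + (5) · M_24   where M_24 = det([8 -4 2 -5; -9 -9 -3 -4; 8 -8 9 -2; -3 2 5 1]) = 4577
det = (+1)·(5)·(4577) = 22885

The determinant is 22885.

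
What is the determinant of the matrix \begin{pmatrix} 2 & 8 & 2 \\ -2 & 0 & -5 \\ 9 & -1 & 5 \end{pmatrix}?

-286

Expand along row 2:
  − (-2) · |8 2; -1 5| = −(-2)·(40 − (-2)) = 84
  − (-5) · |2 8; 9 -1| = −(-5)·(-2 − 72) = -370
Sum: (84) + (-370) = -286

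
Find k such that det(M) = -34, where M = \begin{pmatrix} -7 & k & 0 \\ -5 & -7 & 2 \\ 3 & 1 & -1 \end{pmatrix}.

Expanding along the column containing k, det(M) is linear in k: det(M) = (1)·k + (-35).
Set (1)·k + (-35) = -34  ⇒  (1)·k = 1  ⇒  k = 1.

1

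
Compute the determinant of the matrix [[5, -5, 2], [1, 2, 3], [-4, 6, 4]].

Expand along row 1:
  + 5 · |2 3; 6 4| = 5·(8 − 18) = -50
  − (-5) · |1 3; -4 4| = −(-5)·(4 − (-12)) = 80
  + 2 · |1 2; -4 6| = 2·(6 − (-8)) = 28
Sum: (-50) + (80) + (28) = 58

58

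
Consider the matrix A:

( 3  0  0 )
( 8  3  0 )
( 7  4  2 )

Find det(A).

A is lower triangular, so det(A) is the product of the diagonal entries:
det = (3) · (3) · (2) = 18

det(A) = 18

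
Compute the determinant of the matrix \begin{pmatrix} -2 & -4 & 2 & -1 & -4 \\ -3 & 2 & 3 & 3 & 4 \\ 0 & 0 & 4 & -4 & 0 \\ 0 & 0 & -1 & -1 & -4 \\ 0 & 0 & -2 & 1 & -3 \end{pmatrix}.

The matrix is block upper-triangular with a 2×2 block and a 3×3 block on the diagonal, so its determinant equals the product of the determinants of the diagonal blocks.
det of the 2×2 block = -16
det of the 3×3 block = 8
det = (-16)·(8) = -128

-128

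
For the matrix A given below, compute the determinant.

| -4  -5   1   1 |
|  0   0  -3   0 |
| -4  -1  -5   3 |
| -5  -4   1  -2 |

det(A) = 210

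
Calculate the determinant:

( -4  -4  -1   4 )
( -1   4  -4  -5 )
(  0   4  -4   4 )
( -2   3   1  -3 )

Expand along row 3 (it has 1 zero):
  − (4) · M_32   where M_32 = det([-4 -1 4; -1 -4 -5; -2 1 -3]) = -111
  + (-4) · M_33   where M_33 = det([-4 -4 4; -1 4 -5; -2 3 -3]) = -20
  − (4) · M_34   where M_34 = det([-4 -4 -1; -1 4 -4; -2 3 1]) = -105
det = (-1)·(4)·(-111) + (+1)·(-4)·(-20) + (-1)·(4)·(-105) = 944

944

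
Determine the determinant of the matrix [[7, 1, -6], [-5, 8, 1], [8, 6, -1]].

Expand along column 1:
  + 7 · |8 1; 6 -1| = 7·(-8 − 6) = -98
  − (-5) · |1 -6; 6 -1| = −(-5)·(-1 − (-36)) = 175
  + 8 · |1 -6; 8 1| = 8·(1 − (-48)) = 392
Sum: (-98) + (175) + (392) = 469

469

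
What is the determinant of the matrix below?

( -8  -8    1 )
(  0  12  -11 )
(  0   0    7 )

The determinant is -672.

The matrix is upper triangular, so the determinant is the product of the diagonal entries:
det = (-8) · (12) · (7) = -672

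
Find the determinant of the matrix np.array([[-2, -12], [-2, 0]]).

-24

det = (-2)·0 − (-12)·(-2) = 0 − 24 = -24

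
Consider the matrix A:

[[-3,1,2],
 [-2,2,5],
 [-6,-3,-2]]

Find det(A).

-31

Expand along column 1:
  + (-3) · |2 5; -3 -2| = (-3)·(-4 − (-15)) = -33
  − (-2) · |1 2; -3 -2| = −(-2)·(-2 − (-6)) = 8
  + (-6) · |1 2; 2 5| = (-6)·(5 − 4) = -6
Sum: (-33) + (8) + (-6) = -31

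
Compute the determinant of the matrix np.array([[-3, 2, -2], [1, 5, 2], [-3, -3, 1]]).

Expand along column 1:
  + (-3) · |5 2; -3 1| = (-3)·(5 − (-6)) = -33
  − 1 · |2 -2; -3 1| = −1·(2 − 6) = 4
  + (-3) · |2 -2; 5 2| = (-3)·(4 − (-10)) = -42
Sum: (-33) + (4) + (-42) = -71

-71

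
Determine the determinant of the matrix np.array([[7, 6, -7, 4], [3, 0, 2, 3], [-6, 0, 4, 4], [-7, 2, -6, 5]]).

-1412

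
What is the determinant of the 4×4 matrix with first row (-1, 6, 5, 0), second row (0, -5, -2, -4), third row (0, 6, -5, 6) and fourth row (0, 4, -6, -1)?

Expand along column 1 (it has 3 zeros):
  + (-1) · M_11   where M_11 = det([-5 -2 -4; 6 -5 6; 4 -6 -1]) = -201
det = (+1)·(-1)·(-201) = 201

201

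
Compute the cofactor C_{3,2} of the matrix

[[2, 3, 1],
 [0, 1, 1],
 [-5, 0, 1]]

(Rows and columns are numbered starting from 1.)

-2

Delete row 3 and column 2; the remaining 2×2 submatrix is [2 1; 0 1].
Its determinant is 2·1 − 1·0 = 2.
The cofactor carries sign (−1)^(3+2) = −1, so C_{3,2} = −(2) = -2.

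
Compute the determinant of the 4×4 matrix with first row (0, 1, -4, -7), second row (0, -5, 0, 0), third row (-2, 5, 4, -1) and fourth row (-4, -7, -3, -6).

610

Expand along row 2 (it has 3 zeros):
  + (-5) · M_22   where M_22 = det([0 -4 -7; -2 4 -1; -4 -3 -6]) = -122
det = (+1)·(-5)·(-122) = 610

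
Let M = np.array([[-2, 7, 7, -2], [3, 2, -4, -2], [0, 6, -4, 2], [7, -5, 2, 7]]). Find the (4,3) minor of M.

-110

Delete row 4 and column 3; the remaining 3×3 submatrix is [-2 7 -2; 3 2 -2; 0 6 2].
Its determinant is -110.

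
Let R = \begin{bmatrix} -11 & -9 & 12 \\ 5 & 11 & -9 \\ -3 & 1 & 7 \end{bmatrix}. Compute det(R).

Expand along row 1:
  + (-11) · |11 -9; 1 7| = (-11)·(77 − (-9)) = -946
  − (-9) · |5 -9; -3 7| = −(-9)·(35 − 27) = 72
  + 12 · |5 11; -3 1| = 12·(5 − (-33)) = 456
Sum: (-946) + (72) + (456) = -418

det(R) = -418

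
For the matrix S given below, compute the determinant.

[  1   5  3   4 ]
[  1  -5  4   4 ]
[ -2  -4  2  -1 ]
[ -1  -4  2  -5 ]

Expand along row 1:
  + (1) · M_11   where M_11 = det([-5 4 4; -4 2 -1; -4 2 -5]) = -24
  − (5) · M_12   where M_12 = det([1 4 4; -2 2 -1; -1 2 -5]) = -52
  + (3) · M_13   where M_13 = det([1 -5 4; -2 -4 -1; -1 -4 -5]) = 77
  − (4) · M_14   where M_14 = det([1 -5 4; -2 -4 2; -1 -4 2]) = 6
det = (+1)·(1)·(-24) + (-1)·(5)·(-52) + (+1)·(3)·(77) + (-1)·(4)·(6) = 443

|S| = 443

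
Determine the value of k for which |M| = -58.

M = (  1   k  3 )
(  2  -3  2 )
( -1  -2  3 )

Expanding along the column containing k, det(M) is linear in k: det(M) = (-8)·k + (-26).
Set (-8)·k + (-26) = -58  ⇒  (-8)·k = -32  ⇒  k = 4.

k = 4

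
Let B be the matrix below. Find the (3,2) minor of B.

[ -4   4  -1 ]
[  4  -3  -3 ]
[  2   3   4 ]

Delete row 3 and column 2; the remaining 2×2 submatrix is [-4 -1; 4 -3].
Its determinant is (-4)·(-3) − (-1)·4 = 16.

16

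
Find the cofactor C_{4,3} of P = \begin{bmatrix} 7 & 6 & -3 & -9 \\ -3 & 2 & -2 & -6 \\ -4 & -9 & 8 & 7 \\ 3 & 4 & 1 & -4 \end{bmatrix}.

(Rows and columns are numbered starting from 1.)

The cofactor is 325.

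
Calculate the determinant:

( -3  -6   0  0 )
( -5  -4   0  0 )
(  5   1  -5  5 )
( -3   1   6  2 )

720

The matrix is block lower-triangular with a 2×2 block and a 2×2 block on the diagonal, so its determinant equals the product of the determinants of the diagonal blocks.
det of the 2×2 block = -18
det of the 2×2 block = -40
det = (-18)·(-40) = 720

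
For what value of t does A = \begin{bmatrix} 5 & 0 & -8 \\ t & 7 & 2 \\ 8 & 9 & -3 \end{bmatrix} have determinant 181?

t = 1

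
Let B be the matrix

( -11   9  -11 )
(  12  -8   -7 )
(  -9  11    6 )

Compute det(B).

-1060

Expand along row 1:
  + (-11) · |-8 -7; 11 6| = (-11)·(-48 − (-77)) = -319
  − 9 · |12 -7; -9 6| = −9·(72 − 63) = -81
  + (-11) · |12 -8; -9 11| = (-11)·(132 − 72) = -660
Sum: (-319) + (-81) + (-660) = -1060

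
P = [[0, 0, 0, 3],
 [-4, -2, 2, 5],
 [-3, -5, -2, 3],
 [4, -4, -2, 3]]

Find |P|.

|P| = -252

Expand along row 1 (it has 3 zeros):
  − (3) · M_14   where M_14 = det([-4 -2 2; -3 -5 -2; 4 -4 -2]) = 84
det = (-1)·(3)·(84) = -252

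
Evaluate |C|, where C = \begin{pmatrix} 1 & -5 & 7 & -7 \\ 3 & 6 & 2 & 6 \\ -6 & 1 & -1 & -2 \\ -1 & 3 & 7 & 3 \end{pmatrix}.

1276

Expand along row 1:
  + (1) · M_11   where M_11 = det([6 2 6; 1 -1 -2; 3 7 3]) = 108
  − (-5) · M_12   where M_12 = det([3 2 6; -6 -1 -2; -1 7 3]) = -185
  + (7) · M_13   where M_13 = det([3 6 6; -6 1 -2; -1 3 3]) = 45
  − (-7) · M_14   where M_14 = det([3 6 2; -6 1 -1; -1 3 7]) = 254
det = (+1)·(1)·(108) + (-1)·(-5)·(-185) + (+1)·(7)·(45) + (-1)·(-7)·(254) = 1276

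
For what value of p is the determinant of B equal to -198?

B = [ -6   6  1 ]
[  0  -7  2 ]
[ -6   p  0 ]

-7

Expanding along the column containing p, det(B) is linear in p: det(B) = (12)·p + (-114).
Set (12)·p + (-114) = -198  ⇒  (12)·p = -84  ⇒  p = -7.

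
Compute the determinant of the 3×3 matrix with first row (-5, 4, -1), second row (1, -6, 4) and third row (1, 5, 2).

157

Expand along column 1:
  + (-5) · |-6 4; 5 2| = (-5)·(-12 − 20) = 160
  − 1 · |4 -1; 5 2| = −1·(8 − (-5)) = -13
  + 1 · |4 -1; -6 4| = 1·(16 − 6) = 10
Sum: (160) + (-13) + (10) = 157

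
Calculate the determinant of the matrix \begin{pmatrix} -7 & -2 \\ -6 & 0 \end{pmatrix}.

det = (-7)·0 − (-2)·(-6) = 0 − 12 = -12

-12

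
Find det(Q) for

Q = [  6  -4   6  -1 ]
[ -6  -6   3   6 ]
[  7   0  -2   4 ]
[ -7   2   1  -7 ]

Expand along row 3 (it has 1 zero):
  + (7) · M_31   where M_31 = det([-4 6 -1; -6 3 6; 2 1 -7]) = -60
  + (-2) · M_33   where M_33 = det([6 -4 -1; -6 -6 6; -7 2 -7]) = 570
  − (4) · M_34   where M_34 = det([6 -4 6; -6 -6 3; -7 2 1]) = -336
det = (+1)·(7)·(-60) + (+1)·(-2)·(570) + (-1)·(4)·(-336) = -216

-216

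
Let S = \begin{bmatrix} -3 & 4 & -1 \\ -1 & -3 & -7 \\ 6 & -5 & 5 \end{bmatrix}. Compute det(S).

-21

Expand along row 1:
  + (-3) · |-3 -7; -5 5| = (-3)·(-15 − 35) = 150
  − 4 · |-1 -7; 6 5| = −4·(-5 − (-42)) = -148
  + (-1) · |-1 -3; 6 -5| = (-1)·(5 − (-18)) = -23
Sum: (150) + (-148) + (-23) = -21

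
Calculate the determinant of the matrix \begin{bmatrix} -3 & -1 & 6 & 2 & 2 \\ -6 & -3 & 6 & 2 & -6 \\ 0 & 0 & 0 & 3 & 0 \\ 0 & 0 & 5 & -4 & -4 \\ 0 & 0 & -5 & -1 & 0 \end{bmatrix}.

The matrix is block upper-triangular with a 2×2 block and a 3×3 block on the diagonal, so its determinant equals the product of the determinants of the diagonal blocks.
det of the 2×2 block = 3
det of the 3×3 block = 60
det = (3)·(60) = 180

The determinant is 180.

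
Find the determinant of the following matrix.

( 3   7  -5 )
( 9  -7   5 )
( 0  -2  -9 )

876

Expand along row 3:
  − (-2) · |3 -5; 9 5| = −(-2)·(15 − (-45)) = 120
  + (-9) · |3 7; 9 -7| = (-9)·(-21 − 63) = 756
Sum: (120) + (756) = 876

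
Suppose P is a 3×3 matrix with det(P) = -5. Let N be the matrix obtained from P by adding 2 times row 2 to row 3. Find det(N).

-5

Adding a multiple of one row to another leaves the determinant unchanged.
det(N) = (1)·(-5) = -5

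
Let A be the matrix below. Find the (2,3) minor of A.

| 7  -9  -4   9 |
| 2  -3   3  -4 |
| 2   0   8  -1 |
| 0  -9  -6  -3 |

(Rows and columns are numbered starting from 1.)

-279

Delete row 2 and column 3; the remaining 3×3 submatrix is [7 -9 9; 2 0 -1; 0 -9 -3].
Its determinant is -279.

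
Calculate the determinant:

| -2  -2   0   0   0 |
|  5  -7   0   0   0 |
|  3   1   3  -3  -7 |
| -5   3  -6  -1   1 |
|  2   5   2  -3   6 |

The matrix is block lower-triangular with a 2×2 block and a 3×3 block on the diagonal, so its determinant equals the product of the determinants of the diagonal blocks.
det of the 2×2 block = 24
det of the 3×3 block = -263
det = (24)·(-263) = -6312

-6312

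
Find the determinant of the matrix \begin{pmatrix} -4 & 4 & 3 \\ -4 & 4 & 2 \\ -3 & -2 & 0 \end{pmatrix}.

Expand along column 3:
  + 3 · |-4 4; -3 -2| = 3·(8 − (-12)) = 60
  − 2 · |-4 4; -3 -2| = −2·(8 − (-12)) = -40
Sum: (60) + (-40) = 20

20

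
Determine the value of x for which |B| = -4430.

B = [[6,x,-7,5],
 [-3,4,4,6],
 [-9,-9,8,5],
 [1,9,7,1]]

x = 1

Expanding along the row containing x, det(B) is linear in x: det(B) = (289)·x + (-4719).
Set (289)·x + (-4719) = -4430  ⇒  (289)·x = 289  ⇒  x = 1.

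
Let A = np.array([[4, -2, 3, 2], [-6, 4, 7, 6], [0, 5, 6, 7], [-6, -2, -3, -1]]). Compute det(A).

Expand along row 3 (it has 1 zero):
  − (5) · M_32   where M_32 = det([4 3 2; -6 7 6; -6 -3 -1]) = 38
  + (6) · M_33   where M_33 = det([4 -2 2; -6 4 6; -6 -2 -1]) = 188
  − (7) · M_34   where M_34 = det([4 -2 3; -6 4 7; -6 -2 -3]) = 236
det = (-1)·(5)·(38) + (+1)·(6)·(188) + (-1)·(7)·(236) = -714

|A| = -714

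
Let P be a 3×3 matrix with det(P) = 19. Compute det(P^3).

det(P^3) = (det P)^3 = (19)^3 = 6859

6859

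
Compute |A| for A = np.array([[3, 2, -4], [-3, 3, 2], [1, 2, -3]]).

-17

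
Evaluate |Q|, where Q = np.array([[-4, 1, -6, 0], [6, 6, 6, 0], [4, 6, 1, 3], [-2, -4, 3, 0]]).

|Q| = 378

Expand along column 4 (it has 3 zeros):
  − (3) · M_34   where M_34 = det([-4 1 -6; 6 6 6; -2 -4 3]) = -126
det = (-1)·(3)·(-126) = 378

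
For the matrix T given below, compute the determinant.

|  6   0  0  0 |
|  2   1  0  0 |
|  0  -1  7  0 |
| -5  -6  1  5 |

The determinant is 210.

T is lower triangular, so det(T) is the product of the diagonal entries:
det = (6) · (1) · (7) · (5) = 210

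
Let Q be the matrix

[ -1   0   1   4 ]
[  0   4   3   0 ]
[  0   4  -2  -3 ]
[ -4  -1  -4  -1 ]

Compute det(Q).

Expand along row 2 (it has 2 zeros):
  + (4) · M_22   where M_22 = det([-1 1 4; 0 -2 -3; -4 -4 -1]) = -10
  − (3) · M_23   where M_23 = det([-1 0 4; 0 4 -3; -4 -1 -1]) = 71
det = (+1)·(4)·(-10) + (-1)·(3)·(71) = -253

-253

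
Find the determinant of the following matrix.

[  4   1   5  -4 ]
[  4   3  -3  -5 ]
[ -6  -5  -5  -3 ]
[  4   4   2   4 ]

The determinant is -100.

Expand along row 1:
  + (4) · M_11   where M_11 = det([3 -3 -5; -5 -5 -3; 4 2 4]) = -116
  − (1) · M_12   where M_12 = det([4 -3 -5; -6 -5 -3; 4 2 4]) = -132
  + (5) · M_13   where M_13 = det([4 3 -5; -6 -5 -3; 4 4 4]) = 24
  − (-4) · M_14   where M_14 = det([4 3 -3; -6 -5 -5; 4 4 2]) = 28
det = (+1)·(4)·(-116) + (-1)·(1)·(-132) + (+1)·(5)·(24) + (-1)·(-4)·(28) = -100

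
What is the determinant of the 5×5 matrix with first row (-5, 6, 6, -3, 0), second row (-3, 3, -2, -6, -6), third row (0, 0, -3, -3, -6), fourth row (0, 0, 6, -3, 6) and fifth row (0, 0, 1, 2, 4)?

The determinant is 108.

The matrix is block upper-triangular with a 2×2 block and a 3×3 block on the diagonal, so its determinant equals the product of the determinants of the diagonal blocks.
det of the 2×2 block = 3
det of the 3×3 block = 36
det = (3)·(36) = 108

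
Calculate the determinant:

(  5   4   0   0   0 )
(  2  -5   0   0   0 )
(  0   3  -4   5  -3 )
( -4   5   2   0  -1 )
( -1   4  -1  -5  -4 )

-3135

The matrix is block lower-triangular with a 2×2 block and a 3×3 block on the diagonal, so its determinant equals the product of the determinants of the diagonal blocks.
det of the 2×2 block = -33
det of the 3×3 block = 95
det = (-33)·(95) = -3135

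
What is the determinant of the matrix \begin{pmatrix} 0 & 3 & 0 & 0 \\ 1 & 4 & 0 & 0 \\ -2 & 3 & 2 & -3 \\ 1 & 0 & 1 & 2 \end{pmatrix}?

The matrix is block lower-triangular with a 2×2 block and a 2×2 block on the diagonal, so its determinant equals the product of the determinants of the diagonal blocks.
det of the 2×2 block = -3
det of the 2×2 block = 7
det = (-3)·(7) = -21

The determinant is -21.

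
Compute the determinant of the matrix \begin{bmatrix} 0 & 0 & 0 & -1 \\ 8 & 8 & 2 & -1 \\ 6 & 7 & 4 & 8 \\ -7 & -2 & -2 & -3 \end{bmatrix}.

-102

Expand along row 1 (it has 3 zeros):
  − (-1) · M_14   where M_14 = det([8 8 2; 6 7 4; -7 -2 -2]) = -102
det = (-1)·(-1)·(-102) = -102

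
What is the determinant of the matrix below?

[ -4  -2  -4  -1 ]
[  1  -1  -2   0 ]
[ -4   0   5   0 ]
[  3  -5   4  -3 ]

-136

Expand along row 3 (it has 2 zeros):
  + (-4) · M_31   where M_31 = det([-2 -4 -1; -1 -2 0; -5 4 -3]) = 14
  + (5) · M_33   where M_33 = det([-4 -2 -1; 1 -1 0; 3 -5 -3]) = -16
det = (+1)·(-4)·(14) + (+1)·(5)·(-16) = -136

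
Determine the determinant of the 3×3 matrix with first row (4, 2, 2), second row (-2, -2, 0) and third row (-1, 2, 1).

Expand along column 3:
  + 2 · |-2 -2; -1 2| = 2·(-4 − 2) = -12
  + 1 · |4 2; -2 -2| = 1·(-8 − (-4)) = -4
Sum: (-12) + (-4) = -16

-16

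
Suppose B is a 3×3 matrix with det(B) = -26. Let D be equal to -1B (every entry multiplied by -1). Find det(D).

26

For a 3×3 matrix, det(-1B) = (-1)^3·det(B) = -1·det(B).
det(D) = (-1)·(-26) = 26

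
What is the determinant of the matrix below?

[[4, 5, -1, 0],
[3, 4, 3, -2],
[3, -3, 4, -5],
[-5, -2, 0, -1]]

-337

Expand along row 1 (it has 1 zero):
  + (4) · M_11   where M_11 = det([4 3 -2; -3 4 -5; -2 0 -1]) = -11
  − (5) · M_12   where M_12 = det([3 3 -2; 3 4 -5; -5 0 -1]) = 32
  + (-1) · M_13   where M_13 = det([3 4 -2; 3 -3 -5; -5 -2 -1]) = 133
det = (+1)·(4)·(-11) + (-1)·(5)·(32) + (+1)·(-1)·(133) = -337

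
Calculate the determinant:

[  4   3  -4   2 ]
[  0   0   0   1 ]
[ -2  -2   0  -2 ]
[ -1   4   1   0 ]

38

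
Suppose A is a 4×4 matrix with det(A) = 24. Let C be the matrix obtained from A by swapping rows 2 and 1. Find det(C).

-24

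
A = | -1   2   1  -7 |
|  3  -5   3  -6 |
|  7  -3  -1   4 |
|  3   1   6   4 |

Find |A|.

det(A) = 2004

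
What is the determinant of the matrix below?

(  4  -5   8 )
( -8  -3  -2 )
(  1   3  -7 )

Expand along row 1:
  + 4 · |-3 -2; 3 -7| = 4·(21 − (-6)) = 108
  − (-5) · |-8 -2; 1 -7| = −(-5)·(56 − (-2)) = 290
  + 8 · |-8 -3; 1 3| = 8·(-24 − (-3)) = -168
Sum: (108) + (290) + (-168) = 230

230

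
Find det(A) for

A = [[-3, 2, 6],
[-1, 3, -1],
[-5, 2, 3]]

Expand along column 1:
  + (-3) · |3 -1; 2 3| = (-3)·(9 − (-2)) = -33
  − (-1) · |2 6; 2 3| = −(-1)·(6 − 12) = -6
  + (-5) · |2 6; 3 -1| = (-5)·(-2 − 18) = 100
Sum: (-33) + (-6) + (100) = 61

61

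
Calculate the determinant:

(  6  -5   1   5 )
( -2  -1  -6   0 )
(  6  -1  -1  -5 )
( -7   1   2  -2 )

Expand along row 2 (it has 1 zero):
  − (-2) · M_21   where M_21 = det([-5 1 5; -1 -1 -5; 1 2 -2]) = -72
  + (-1) · M_22   where M_22 = det([6 1 5; 6 -1 -5; -7 2 -2]) = 144
  − (-6) · M_23   where M_23 = det([6 -5 5; 6 -1 -5; -7 1 -2]) = -198
det = (-1)·(-2)·(-72) + (+1)·(-1)·(144) + (-1)·(-6)·(-198) = -1476

-1476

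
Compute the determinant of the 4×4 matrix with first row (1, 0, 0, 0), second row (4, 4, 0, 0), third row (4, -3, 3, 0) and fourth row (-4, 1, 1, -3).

-36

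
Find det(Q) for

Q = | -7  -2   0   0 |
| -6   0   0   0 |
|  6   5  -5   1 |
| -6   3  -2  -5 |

Q is block lower-triangular with a 2×2 block and a 2×2 block on the diagonal, so its determinant equals the product of the determinants of the diagonal blocks.
det of the 2×2 block = -12
det of the 2×2 block = 27
det = (-12)·(27) = -324

The determinant is -324.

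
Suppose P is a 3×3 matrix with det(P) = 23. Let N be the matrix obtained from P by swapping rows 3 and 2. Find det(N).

det(N) = -23

Swapping two rows multiplies the determinant by −1.
det(N) = (-1)·(23) = -23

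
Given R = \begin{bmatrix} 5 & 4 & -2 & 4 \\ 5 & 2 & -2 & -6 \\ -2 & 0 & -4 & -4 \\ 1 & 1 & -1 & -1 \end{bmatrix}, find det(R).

Expand along row 3 (it has 1 zero):
  + (-2) · M_31   where M_31 = det([4 -2 4; 2 -2 -6; 1 -1 -1]) = -8
  + (-4) · M_33   where M_33 = det([5 4 4; 5 2 -6; 1 1 -1]) = 28
  − (-4) · M_34   where M_34 = det([5 4 -2; 5 2 -2; 1 1 -1]) = 6
det = (+1)·(-2)·(-8) + (+1)·(-4)·(28) + (-1)·(-4)·(6) = -72

det(R) = -72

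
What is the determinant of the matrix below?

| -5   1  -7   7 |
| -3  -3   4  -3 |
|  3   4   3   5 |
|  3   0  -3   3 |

Expand along row 4 (it has 1 zero):
  − (3) · M_41   where M_41 = det([1 -7 7; -3 4 -3; 4 3 5]) = -167
  − (-3) · M_43   where M_43 = det([-5 1 7; -3 -3 -3; 3 4 5]) = 0
  + (3) · M_44   where M_44 = det([-5 1 -7; -3 -3 4; 3 4 3]) = 167
det = (-1)·(3)·(-167) + (-1)·(-3)·(0) + (+1)·(3)·(167) = 1002

The determinant is 1002.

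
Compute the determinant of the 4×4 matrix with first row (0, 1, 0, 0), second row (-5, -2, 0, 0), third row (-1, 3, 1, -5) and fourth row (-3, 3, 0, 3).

15

The matrix is block lower-triangular with a 2×2 block and a 2×2 block on the diagonal, so its determinant equals the product of the determinants of the diagonal blocks.
det of the 2×2 block = 5
det of the 2×2 block = 3
det = (5)·(3) = 15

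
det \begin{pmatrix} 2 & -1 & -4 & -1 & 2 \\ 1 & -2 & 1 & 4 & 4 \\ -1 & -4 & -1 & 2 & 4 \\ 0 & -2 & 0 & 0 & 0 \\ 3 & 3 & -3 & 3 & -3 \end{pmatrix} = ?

The determinant is 648.

Expand along row 4 (it has 4 zeros):
  + (-2) · M_42   where M_42 = det([2 -4 -1 2; 1 1 4 4; -1 -1 2 4; 3 -3 3 -3]) = -324
det = (+1)·(-2)·(-324) = 648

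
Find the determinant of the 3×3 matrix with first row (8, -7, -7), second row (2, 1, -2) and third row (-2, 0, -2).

-86

Expand along row 3:
  + (-2) · |-7 -7; 1 -2| = (-2)·(14 − (-7)) = -42
  + (-2) · |8 -7; 2 1| = (-2)·(8 − (-14)) = -44
Sum: (-42) + (-44) = -86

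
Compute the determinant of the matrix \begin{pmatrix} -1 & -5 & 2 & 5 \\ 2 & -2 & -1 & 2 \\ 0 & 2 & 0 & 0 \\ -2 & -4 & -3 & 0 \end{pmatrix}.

108

Expand along row 3 (it has 3 zeros):
  − (2) · M_32   where M_32 = det([-1 2 5; 2 -1 2; -2 -3 0]) = -54
det = (-1)·(2)·(-54) = 108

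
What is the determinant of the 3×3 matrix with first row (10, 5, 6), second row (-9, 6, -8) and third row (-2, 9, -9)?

Expand along row 1:
  + 10 · |6 -8; 9 -9| = 10·(-54 − (-72)) = 180
  − 5 · |-9 -8; -2 -9| = −5·(81 − 16) = -325
  + 6 · |-9 6; -2 9| = 6·(-81 − (-12)) = -414
Sum: (180) + (-325) + (-414) = -559

-559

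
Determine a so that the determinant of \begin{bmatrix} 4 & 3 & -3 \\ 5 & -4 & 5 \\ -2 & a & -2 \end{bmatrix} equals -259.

9

Expanding along the row containing a, det(M) is linear in a: det(M) = (-35)·a + (56).
Set (-35)·a + (56) = -259  ⇒  (-35)·a = -315  ⇒  a = 9.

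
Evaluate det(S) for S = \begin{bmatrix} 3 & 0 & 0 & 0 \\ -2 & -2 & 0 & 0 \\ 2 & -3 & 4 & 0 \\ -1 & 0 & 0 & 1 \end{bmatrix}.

The determinant is -24.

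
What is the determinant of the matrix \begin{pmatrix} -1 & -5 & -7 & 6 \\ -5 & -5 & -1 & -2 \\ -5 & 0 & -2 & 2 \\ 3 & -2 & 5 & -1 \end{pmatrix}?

The determinant is 1158.

Expand along row 3 (it has 1 zero):
  + (-5) · M_31   where M_31 = det([-5 -7 6; -5 -1 -2; -2 5 -1]) = -210
  + (-2) · M_33   where M_33 = det([-1 -5 6; -5 -5 -2; 3 -2 -1]) = 204
  − (2) · M_34   where M_34 = det([-1 -5 -7; -5 -5 -1; 3 -2 5]) = -258
det = (+1)·(-5)·(-210) + (+1)·(-2)·(204) + (-1)·(2)·(-258) = 1158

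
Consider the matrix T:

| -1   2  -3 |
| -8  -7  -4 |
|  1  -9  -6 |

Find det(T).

Expand along column 1:
  + (-1) · |-7 -4; -9 -6| = (-1)·(42 − 36) = -6
  − (-8) · |2 -3; -9 -6| = −(-8)·(-12 − 27) = -312
  + 1 · |2 -3; -7 -4| = 1·(-8 − 21) = -29
Sum: (-6) + (-312) + (-29) = -347

det(T) = -347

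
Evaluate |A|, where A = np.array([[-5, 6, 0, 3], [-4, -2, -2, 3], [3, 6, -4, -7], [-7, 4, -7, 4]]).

|A| = -708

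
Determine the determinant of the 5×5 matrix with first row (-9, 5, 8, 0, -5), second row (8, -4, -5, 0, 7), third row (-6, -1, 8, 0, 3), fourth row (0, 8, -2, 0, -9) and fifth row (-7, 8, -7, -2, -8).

230

Expand along column 4 (it has 4 zeros):
  − (-2) · M_54   where M_54 = det([-9 5 8 -5; 8 -4 -5 7; -6 -1 8 3; 0 8 -2 -9]) = 115
det = (-1)·(-2)·(115) = 230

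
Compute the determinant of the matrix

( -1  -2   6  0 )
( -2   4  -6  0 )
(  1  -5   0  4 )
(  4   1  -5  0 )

104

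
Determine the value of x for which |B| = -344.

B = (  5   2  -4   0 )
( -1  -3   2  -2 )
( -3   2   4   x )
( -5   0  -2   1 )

8

Expanding along the column containing x, det(B) is linear in x: det(B) = (-66)·x + (184).
Set (-66)·x + (184) = -344  ⇒  (-66)·x = -528  ⇒  x = 8.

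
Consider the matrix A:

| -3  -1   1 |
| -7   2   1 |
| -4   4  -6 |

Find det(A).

det(A) = 74

Expand along row 1:
  + (-3) · |2 1; 4 -6| = (-3)·(-12 − 4) = 48
  − (-1) · |-7 1; -4 -6| = −(-1)·(42 − (-4)) = 46
  + 1 · |-7 2; -4 4| = 1·(-28 − (-8)) = -20
Sum: (48) + (46) + (-20) = 74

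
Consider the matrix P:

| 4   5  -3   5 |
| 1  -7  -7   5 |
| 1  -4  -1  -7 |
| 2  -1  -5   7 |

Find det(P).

Expand along row 1:
  + (4) · M_11   where M_11 = det([-7 -7 5; -4 -1 -7; -1 -5 7]) = 144
  − (5) · M_12   where M_12 = det([1 -7 5; 1 -1 -7; 2 -5 7]) = 90
  + (-3) · M_13   where M_13 = det([1 -7 5; 1 -4 -7; 2 -1 7]) = 147
  − (5) · M_14   where M_14 = det([1 -7 -7; 1 -4 -1; 2 -1 -5]) = -51
det = (+1)·(4)·(144) + (-1)·(5)·(90) + (+1)·(-3)·(147) + (-1)·(5)·(-51) = -60

-60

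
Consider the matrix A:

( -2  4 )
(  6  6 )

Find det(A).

det(A) = (-2)·6 − 4·6 = -12 − 24 = -36

-36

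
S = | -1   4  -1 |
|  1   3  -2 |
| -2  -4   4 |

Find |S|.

The determinant is -6.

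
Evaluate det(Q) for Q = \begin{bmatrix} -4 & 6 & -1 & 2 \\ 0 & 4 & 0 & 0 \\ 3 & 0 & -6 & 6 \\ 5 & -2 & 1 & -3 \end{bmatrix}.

Expand along row 2 (it has 3 zeros):
  + (4) · M_22   where M_22 = det([-4 -1 2; 3 -6 6; 5 1 -3]) = -21
det = (+1)·(4)·(-21) = -84

The determinant is -84.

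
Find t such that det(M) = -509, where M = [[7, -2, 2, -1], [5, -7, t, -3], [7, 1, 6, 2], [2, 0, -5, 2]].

Expanding along the row containing t, det(M) is linear in t: det(M) = (-36)·t + (-653).
Set (-36)·t + (-653) = -509  ⇒  (-36)·t = 144  ⇒  t = -4.

t = -4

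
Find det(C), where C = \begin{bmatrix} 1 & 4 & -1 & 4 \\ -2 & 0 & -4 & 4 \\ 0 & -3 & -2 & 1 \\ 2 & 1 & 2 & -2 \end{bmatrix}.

Expand along row 2 (it has 1 zero):
  − (-2) · M_21   where M_21 = det([4 -1 4; -3 -2 1; 1 2 -2]) = -3
  − (-4) · M_23   where M_23 = det([1 4 4; 0 -3 1; 2 1 -2]) = 37
  + (4) · M_24   where M_24 = det([1 4 -1; 0 -3 -2; 2 1 2]) = -26
det = (-1)·(-2)·(-3) + (-1)·(-4)·(37) + (+1)·(4)·(-26) = 38

det(C) = 38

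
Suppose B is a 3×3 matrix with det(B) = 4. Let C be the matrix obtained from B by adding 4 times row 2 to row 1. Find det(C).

The determinant is 4.

Adding a multiple of one row to another leaves the determinant unchanged.
det(C) = (1)·(4) = 4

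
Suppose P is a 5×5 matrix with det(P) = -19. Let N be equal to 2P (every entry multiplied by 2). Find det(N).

-608

For a 5×5 matrix, det(2P) = 2^5·det(P) = 32·det(P).
det(N) = (32)·(-19) = -608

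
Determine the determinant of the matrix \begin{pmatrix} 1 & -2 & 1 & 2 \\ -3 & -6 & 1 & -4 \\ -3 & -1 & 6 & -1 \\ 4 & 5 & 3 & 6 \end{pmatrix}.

Expand along row 1:
  + (1) · M_11   where M_11 = det([-6 1 -4; -1 6 -1; 5 3 6]) = -101
  − (-2) · M_12   where M_12 = det([-3 1 -4; -3 6 -1; 4 3 6]) = 29
  + (1) · M_13   where M_13 = det([-3 -6 -4; -3 -1 -1; 4 5 6]) = -37
  − (2) · M_14   where M_14 = det([-3 -6 1; -3 -1 6; 4 5 3]) = -110
det = (+1)·(1)·(-101) + (-1)·(-2)·(29) + (+1)·(1)·(-37) + (-1)·(2)·(-110) = 140

The determinant is 140.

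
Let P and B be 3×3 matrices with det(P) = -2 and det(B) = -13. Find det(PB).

The determinant is 26.

det(PB) = det(P)·det(B) = (-2)·(-13) = 26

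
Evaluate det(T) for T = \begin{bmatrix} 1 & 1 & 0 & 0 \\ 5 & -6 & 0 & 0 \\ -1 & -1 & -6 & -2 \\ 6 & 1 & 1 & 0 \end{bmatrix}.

det(T) = -22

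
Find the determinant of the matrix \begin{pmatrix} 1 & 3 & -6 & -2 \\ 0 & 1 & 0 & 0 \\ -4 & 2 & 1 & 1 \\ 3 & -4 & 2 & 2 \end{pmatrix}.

-44

Expand along row 2 (it has 3 zeros):
  + (1) · M_22   where M_22 = det([1 -6 -2; -4 1 1; 3 2 2]) = -44
det = (+1)·(1)·(-44) = -44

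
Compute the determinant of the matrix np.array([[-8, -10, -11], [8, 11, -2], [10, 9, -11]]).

Expand along row 1:
  + (-8) · |11 -2; 9 -11| = (-8)·(-121 − (-18)) = 824
  − (-10) · |8 -2; 10 -11| = −(-10)·(-88 − (-20)) = -680
  + (-11) · |8 11; 10 9| = (-11)·(72 − 110) = 418
Sum: (824) + (-680) + (418) = 562

The determinant is 562.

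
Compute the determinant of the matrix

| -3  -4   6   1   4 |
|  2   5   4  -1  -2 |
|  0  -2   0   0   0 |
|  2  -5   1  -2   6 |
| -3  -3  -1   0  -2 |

Expand along row 3 (it has 4 zeros):
  − (-2) · M_32   where M_32 = det([-3 6 1 4; 2 4 -1 -2; 2 1 -2 6; -3 -1 0 -2]) = -402
det = (-1)·(-2)·(-402) = -804

-804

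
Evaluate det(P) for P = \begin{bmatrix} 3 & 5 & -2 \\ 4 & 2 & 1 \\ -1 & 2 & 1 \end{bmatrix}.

Expand along row 1:
  + 3 · |2 1; 2 1| = 3·(2 − 2) = 0
  − 5 · |4 1; -1 1| = −5·(4 − (-1)) = -25
  + (-2) · |4 2; -1 2| = (-2)·(8 − (-2)) = -20
Sum: (0) + (-25) + (-20) = -45

|P| = -45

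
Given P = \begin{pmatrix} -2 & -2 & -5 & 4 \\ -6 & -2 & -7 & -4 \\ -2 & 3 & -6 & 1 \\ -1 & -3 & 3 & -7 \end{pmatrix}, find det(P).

The determinant is -204.

Expand along row 1:
  + (-2) · M_11   where M_11 = det([-2 -7 -4; 3 -6 1; -3 3 -7]) = -168
  − (-2) · M_12   where M_12 = det([-6 -7 -4; -2 -6 1; -1 3 -7]) = -81
  + (-5) · M_13   where M_13 = det([-6 -2 -4; -2 3 1; -1 -3 -7]) = 102
  − (4) · M_14   where M_14 = det([-6 -2 -7; -2 3 -6; -1 -3 3]) = -33
det = (+1)·(-2)·(-168) + (-1)·(-2)·(-81) + (+1)·(-5)·(102) + (-1)·(4)·(-33) = -204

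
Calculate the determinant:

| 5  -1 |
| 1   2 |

11

det = 5·2 − (-1)·1 = 10 − (-1) = 11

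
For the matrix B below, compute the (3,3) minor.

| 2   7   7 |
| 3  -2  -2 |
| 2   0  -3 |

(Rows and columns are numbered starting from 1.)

-25

Delete row 3 and column 3; the remaining 2×2 submatrix is [2 7; 3 -2].
Its determinant is 2·(-2) − 7·3 = -25.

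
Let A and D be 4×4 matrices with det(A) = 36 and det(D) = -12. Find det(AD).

The determinant is -432.

det(AD) = det(A)·det(D) = (36)·(-12) = -432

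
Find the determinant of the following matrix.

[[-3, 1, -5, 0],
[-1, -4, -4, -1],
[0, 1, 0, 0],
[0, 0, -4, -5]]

23

Expand along row 3 (it has 3 zeros):
  − (1) · M_32   where M_32 = det([-3 -5 0; -1 -4 -1; 0 -4 -5]) = -23
det = (-1)·(1)·(-23) = 23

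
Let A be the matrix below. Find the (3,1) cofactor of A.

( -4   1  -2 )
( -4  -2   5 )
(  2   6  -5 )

1

Delete row 3 and column 1; the remaining 2×2 submatrix is [1 -2; -2 5].
Its determinant is 1·5 − (-2)·(-2) = 1.
The cofactor carries sign (−1)^(3+1) = +1, so C_{3,1} = +(1) = 1.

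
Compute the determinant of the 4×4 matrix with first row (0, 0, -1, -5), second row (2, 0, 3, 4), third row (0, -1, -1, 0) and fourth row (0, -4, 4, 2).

Expand along column 1 (it has 3 zeros):
  − (2) · M_21   where M_21 = det([0 -1 -5; -1 -1 0; -4 4 2]) = 38
det = (-1)·(2)·(38) = -76

The determinant is -76.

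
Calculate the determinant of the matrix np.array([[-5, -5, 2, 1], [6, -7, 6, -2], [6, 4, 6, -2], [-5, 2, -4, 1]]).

Expand along row 1:
  + (-5) · M_11   where M_11 = det([-7 6 -2; 4 6 -2; 2 -4 1]) = 22
  − (-5) · M_12   where M_12 = det([6 6 -2; 6 6 -2; -5 -4 1]) = 0
  + (2) · M_13   where M_13 = det([6 -7 -2; 6 4 -2; -5 2 1]) = -44
  − (1) · M_14   where M_14 = det([6 -7 6; 6 4 6; -5 2 -4]) = 66
det = (+1)·(-5)·(22) + (-1)·(-5)·(0) + (+1)·(2)·(-44) + (-1)·(1)·(66) = -264

The determinant is -264.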